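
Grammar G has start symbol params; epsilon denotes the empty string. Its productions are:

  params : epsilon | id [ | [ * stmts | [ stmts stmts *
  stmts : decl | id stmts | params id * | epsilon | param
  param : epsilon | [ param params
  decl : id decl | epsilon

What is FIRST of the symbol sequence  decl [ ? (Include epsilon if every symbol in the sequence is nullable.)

Add FIRST(decl)\{epsilon} = { id }; decl is nullable, continue.
[ is a terminal; add {[} and stop.

{ [, id }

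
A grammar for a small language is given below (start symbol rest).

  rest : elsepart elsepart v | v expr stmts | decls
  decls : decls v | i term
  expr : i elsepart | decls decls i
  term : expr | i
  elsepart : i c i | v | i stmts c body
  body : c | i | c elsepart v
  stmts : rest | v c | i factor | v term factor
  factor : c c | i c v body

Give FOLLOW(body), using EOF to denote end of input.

{ EOF, c, i, v }

In elsepart : i stmts c body: body is at the end, add FOLLOW(elsepart) = { EOF, c, i, v }.
In factor : i c v body: body is at the end, add FOLLOW(factor) = { EOF, c }.
Union: FOLLOW(body) = { EOF, c, i, v }.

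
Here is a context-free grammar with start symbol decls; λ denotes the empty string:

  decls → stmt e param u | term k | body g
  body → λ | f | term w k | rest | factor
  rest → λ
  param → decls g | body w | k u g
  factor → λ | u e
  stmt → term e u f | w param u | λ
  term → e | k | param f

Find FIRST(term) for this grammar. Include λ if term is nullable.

term → e contributes {e}.
term → k contributes {k}.
From term → param f: add FIRST(param) = { e, f, g, k, u, w }.
Union: FIRST(term) = { e, f, g, k, u, w }.

{ e, f, g, k, u, w }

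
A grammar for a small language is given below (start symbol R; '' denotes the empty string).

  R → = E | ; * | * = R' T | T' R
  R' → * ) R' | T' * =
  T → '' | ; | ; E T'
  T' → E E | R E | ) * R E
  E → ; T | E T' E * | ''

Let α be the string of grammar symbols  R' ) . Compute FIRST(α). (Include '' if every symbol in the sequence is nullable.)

{ ), *, ;, = }

Add FIRST(R') = { ), *, ;, = }; R' is not nullable, stop.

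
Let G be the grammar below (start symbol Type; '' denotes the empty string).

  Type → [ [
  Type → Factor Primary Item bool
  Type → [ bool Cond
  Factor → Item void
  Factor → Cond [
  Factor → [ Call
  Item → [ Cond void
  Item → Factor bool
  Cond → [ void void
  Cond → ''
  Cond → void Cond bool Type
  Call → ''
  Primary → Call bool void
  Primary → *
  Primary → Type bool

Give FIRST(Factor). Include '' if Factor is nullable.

From Factor → Item void: add FIRST(Item) = { [, void }.
From Factor → Cond [: Cond nullable, take FIRST(Cond) ∪ {[} = { [, void }.
Factor → [ Call contributes {[}.
Union: FIRST(Factor) = { [, void }.

{ [, void }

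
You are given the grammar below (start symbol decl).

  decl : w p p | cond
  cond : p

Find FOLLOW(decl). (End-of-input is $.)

{ $ }

decl is the start symbol, so $ ∈ FOLLOW(decl).
Union: FOLLOW(decl) = { $ }.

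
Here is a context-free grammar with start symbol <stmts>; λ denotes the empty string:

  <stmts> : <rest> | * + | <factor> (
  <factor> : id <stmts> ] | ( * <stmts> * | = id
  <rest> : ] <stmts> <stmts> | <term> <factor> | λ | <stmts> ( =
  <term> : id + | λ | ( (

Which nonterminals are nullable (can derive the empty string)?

{ <rest>, <stmts>, <term> }

Directly nullable (have an λ-production): <rest>, <term>.
<stmts> : <rest> with every symbol nullable, so <stmts> is nullable.
No other nonterminal has a production whose RHS symbols are all nullable.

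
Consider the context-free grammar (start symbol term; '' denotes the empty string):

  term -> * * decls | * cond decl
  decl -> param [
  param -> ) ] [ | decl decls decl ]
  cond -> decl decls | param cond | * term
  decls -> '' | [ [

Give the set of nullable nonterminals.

{ decls }

Directly nullable (have an ''-production): decls.
No other nonterminal has a production whose RHS symbols are all nullable.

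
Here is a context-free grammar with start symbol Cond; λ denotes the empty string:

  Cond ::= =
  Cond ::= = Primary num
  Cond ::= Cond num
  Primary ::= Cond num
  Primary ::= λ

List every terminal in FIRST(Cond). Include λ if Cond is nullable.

Cond ::= = contributes {=}.
Cond ::= = Primary num contributes {=}.
From Cond ::= Cond num: add FIRST(Cond) = { = }.
Union: FIRST(Cond) = { = }.

{ = }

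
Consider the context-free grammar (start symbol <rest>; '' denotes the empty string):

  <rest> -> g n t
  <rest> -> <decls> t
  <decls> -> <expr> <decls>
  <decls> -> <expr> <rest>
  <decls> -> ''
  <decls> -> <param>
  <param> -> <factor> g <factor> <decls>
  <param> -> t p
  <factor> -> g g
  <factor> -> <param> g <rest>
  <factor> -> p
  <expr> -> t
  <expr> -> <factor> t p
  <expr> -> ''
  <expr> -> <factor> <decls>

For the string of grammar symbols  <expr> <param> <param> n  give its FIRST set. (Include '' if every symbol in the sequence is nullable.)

Add FIRST(<expr>)\{''} = { g, p, t }; <expr> is nullable, continue.
Add FIRST(<param>) = { g, p, t }; <param> is not nullable, stop.

{ g, p, t }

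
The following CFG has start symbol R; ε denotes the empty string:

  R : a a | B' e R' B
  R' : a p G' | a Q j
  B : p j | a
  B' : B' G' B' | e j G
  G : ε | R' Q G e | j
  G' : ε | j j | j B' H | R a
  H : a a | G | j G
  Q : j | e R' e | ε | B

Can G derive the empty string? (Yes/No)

G has an ε-production, so G ⇒ ε.

Yes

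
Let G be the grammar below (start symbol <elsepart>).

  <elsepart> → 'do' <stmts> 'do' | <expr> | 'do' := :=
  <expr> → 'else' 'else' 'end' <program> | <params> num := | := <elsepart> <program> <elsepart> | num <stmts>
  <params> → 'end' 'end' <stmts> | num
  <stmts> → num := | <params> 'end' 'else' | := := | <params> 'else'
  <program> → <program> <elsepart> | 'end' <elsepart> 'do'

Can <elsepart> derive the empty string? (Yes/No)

No nonterminal in this grammar is nullable.
No production of <elsepart> has an RHS whose symbols are all nullable, so <elsepart> is not nullable.

No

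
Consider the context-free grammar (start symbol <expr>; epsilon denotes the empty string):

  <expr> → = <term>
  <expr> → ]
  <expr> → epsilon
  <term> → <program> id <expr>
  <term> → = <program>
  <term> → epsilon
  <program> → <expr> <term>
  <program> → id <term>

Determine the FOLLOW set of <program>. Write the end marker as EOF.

In <term> → <program> id <expr>: add FIRST(id <expr>) = { id }.
In <term> → = <program>: <program> is at the end, add FOLLOW(<term>) = { EOF, =, ], id }.
Union: FOLLOW(<program>) = { EOF, =, ], id }.

{ EOF, =, ], id }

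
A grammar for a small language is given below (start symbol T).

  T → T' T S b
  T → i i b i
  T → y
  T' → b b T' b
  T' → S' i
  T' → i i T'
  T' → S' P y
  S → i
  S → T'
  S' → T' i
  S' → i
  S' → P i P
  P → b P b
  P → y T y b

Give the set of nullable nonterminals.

{ } (none)

No nonterminal has an empty production or an RHS whose symbols are all nullable.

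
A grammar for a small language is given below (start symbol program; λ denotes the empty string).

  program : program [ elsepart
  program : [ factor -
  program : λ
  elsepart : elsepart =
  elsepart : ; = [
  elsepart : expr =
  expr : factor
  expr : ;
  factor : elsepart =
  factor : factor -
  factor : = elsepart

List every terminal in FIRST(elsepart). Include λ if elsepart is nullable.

From elsepart : elsepart =: add FIRST(elsepart) = { ;, = }.
elsepart : ; = [ contributes {;}.
From elsepart : expr =: add FIRST(expr) = { ;, = }.
Union: FIRST(elsepart) = { ;, = }.

{ ;, = }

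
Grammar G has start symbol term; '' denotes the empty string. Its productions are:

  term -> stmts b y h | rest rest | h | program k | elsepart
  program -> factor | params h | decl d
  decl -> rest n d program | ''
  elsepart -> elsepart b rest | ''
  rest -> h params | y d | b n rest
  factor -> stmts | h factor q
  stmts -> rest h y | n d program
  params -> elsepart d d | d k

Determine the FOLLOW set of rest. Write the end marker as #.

{ #, b, d, h, n, y }

In term -> rest rest: add FIRST(rest) = { b, h, y }.
In term -> rest rest: rest is at the end, add FOLLOW(term) = { # }.
In decl -> rest n d program: add FIRST(n d program) = { n }.
In elsepart -> elsepart b rest: rest is at the end, add FOLLOW(elsepart) = { #, b, d }.
In rest -> b n rest: rest is at the end, add FOLLOW(rest) = { #, b, d, h, n, y }.
In stmts -> rest h y: add FIRST(h y) = { h }.
Union: FOLLOW(rest) = { #, b, d, h, n, y }.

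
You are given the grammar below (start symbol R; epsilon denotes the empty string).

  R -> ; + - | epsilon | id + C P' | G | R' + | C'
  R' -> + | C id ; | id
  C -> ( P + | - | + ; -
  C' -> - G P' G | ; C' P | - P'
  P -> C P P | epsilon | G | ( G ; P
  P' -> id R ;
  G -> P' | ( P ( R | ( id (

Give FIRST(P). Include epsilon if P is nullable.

{ (, +, -, id, epsilon }

From P -> C P P: add FIRST(C) = { (, +, - }.
P -> epsilon contributes epsilon.
From P -> G: add FIRST(G) = { (, id }.
P -> ( G ; P contributes {(}.
Union: FIRST(P) = { (, +, -, id, epsilon }.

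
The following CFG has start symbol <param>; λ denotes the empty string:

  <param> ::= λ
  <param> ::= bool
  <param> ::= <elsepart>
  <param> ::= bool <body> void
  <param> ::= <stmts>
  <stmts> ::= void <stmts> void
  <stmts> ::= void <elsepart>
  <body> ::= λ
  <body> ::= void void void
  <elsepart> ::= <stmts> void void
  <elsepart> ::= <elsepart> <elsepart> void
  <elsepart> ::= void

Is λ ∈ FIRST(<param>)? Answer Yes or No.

<param> has an λ-production, so <param> ⇒ λ.

Yes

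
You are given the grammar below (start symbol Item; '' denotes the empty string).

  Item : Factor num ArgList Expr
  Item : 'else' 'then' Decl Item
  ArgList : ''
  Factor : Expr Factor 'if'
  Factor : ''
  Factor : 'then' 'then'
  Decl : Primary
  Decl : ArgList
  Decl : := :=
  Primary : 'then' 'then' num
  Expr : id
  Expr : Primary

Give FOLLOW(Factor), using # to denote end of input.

In Item : Factor num ArgList Expr: add FIRST(num ArgList Expr) = { num }.
In Factor : Expr Factor 'if': add FIRST('if') = { 'if' }.
Union: FOLLOW(Factor) = { 'if', num }.

{ 'if', num }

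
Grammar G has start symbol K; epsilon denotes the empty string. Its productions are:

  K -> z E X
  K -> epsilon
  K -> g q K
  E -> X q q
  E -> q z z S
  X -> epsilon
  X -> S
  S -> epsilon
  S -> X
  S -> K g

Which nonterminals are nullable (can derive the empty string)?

{ K, S, X }

Directly nullable (have an epsilon-production): K, X, S.
No other nonterminal has a production whose RHS symbols are all nullable.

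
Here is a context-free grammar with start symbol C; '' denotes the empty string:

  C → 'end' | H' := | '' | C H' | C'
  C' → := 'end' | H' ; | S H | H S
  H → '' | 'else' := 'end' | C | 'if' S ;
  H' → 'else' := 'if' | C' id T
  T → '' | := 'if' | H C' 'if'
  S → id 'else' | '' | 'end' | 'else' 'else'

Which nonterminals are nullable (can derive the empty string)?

Directly nullable (have an ''-production): C, H, T, S.
C' → S H with every symbol nullable, so C' is nullable.
No other nonterminal has a production whose RHS symbols are all nullable.

{ C, C', H, S, T }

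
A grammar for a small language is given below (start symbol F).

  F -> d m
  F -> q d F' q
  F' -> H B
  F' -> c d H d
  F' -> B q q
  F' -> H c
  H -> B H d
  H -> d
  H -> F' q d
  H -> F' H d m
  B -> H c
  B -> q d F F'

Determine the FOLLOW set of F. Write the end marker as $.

F is the start symbol, so $ ∈ FOLLOW(F).
In B -> q d F F': add FIRST(F') = { c, d, q }.
Union: FOLLOW(F) = { $, c, d, q }.

{ $, c, d, q }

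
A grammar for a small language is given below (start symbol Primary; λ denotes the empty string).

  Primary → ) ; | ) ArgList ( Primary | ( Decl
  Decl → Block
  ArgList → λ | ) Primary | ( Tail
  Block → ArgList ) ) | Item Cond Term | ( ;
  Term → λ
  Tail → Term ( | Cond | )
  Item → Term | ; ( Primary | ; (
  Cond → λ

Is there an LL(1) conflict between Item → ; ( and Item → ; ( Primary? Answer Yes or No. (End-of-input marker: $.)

Yes

FIRST(; () = { ; } and FIRST(; ( Primary) = { ; }.
Both contain ;, so the two alternatives are not disjoint — LL(1) conflict.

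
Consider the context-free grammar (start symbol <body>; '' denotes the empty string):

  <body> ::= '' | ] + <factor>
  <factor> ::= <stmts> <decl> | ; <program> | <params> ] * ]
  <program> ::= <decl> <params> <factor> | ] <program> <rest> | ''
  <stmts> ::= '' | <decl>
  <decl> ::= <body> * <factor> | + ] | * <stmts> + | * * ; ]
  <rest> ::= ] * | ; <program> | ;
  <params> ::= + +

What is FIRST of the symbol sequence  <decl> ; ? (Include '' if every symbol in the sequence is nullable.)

{ *, +, ] }

Add FIRST(<decl>) = { *, +, ] }; <decl> is not nullable, stop.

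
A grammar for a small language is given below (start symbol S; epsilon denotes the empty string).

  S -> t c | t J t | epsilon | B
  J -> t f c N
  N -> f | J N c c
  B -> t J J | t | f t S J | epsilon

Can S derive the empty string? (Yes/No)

Yes

S has an epsilon-production, so S ⇒ epsilon.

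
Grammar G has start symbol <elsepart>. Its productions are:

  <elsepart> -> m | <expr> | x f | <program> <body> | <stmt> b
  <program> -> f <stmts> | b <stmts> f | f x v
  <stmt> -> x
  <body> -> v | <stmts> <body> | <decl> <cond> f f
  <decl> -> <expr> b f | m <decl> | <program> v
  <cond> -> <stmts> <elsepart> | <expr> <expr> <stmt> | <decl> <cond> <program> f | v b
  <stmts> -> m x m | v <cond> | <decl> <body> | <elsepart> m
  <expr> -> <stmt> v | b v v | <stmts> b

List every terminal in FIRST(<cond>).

{ b, f, m, v, x }

From <cond> -> <stmts> <elsepart>: add FIRST(<stmts>) = { b, f, m, v, x }.
From <cond> -> <expr> <expr> <stmt>: add FIRST(<expr>) = { b, f, m, v, x }.
From <cond> -> <decl> <cond> <program> f: add FIRST(<decl>) = { b, f, m, v, x }.
<cond> -> v b contributes {v}.
Union: FIRST(<cond>) = { b, f, m, v, x }.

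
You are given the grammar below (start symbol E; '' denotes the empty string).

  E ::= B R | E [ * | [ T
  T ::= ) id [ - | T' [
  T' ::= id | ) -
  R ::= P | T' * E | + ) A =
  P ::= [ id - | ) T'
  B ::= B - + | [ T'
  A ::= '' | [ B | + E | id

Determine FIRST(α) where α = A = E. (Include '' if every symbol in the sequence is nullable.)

Add FIRST(A)\{''} = { +, [, id }; A is nullable, continue.
= is a terminal; add {=} and stop.

{ +, =, [, id }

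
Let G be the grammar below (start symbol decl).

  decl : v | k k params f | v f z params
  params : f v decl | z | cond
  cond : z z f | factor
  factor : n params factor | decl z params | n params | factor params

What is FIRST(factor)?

factor : n params factor contributes {n}.
From factor : decl z params: add FIRST(decl) = { k, v }.
factor : n params contributes {n}.
From factor : factor params: add FIRST(factor) = { k, n, v }.
Union: FIRST(factor) = { k, n, v }.

{ k, n, v }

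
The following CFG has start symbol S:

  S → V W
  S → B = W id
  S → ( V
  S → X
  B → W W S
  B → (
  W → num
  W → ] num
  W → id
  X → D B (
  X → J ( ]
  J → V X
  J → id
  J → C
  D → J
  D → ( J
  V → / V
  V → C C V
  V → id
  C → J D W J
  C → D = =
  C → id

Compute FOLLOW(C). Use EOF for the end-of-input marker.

{ (, /, =, ], id, num }

In J → C: C is at the end, add FOLLOW(J) = { (, /, =, ], id, num }.
In V → C C V: add FIRST(C V) = { (, /, id }.
In V → C C V: add FIRST(V) = { (, /, id }.
Union: FOLLOW(C) = { (, /, =, ], id, num }.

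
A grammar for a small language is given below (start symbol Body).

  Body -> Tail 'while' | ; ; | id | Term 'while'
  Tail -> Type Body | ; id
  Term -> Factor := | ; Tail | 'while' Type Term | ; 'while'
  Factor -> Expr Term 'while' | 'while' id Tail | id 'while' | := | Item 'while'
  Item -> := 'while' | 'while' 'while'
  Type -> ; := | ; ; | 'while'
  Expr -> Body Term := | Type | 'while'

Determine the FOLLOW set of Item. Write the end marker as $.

In Factor -> Item 'while': add FIRST('while') = { 'while' }.
Union: FOLLOW(Item) = { 'while' }.

{ 'while' }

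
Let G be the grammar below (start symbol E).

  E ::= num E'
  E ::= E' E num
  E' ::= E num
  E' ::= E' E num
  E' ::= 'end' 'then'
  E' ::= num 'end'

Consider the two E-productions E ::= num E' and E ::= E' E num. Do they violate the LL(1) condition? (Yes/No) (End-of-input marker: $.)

Yes

FIRST(num E') = { num } and FIRST(E' E num) = { 'end', num }.
Both contain num, so the two alternatives are not disjoint — LL(1) conflict.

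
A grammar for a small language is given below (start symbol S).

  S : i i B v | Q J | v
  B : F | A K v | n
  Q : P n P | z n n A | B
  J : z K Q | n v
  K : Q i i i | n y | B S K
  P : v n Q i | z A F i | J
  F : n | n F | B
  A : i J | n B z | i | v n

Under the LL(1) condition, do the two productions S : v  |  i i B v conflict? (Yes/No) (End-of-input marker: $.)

FIRST(v) = { v } and FIRST(i i B v) = { i }.
The FIRST sets are disjoint and neither alternative is nullable — no conflict.

No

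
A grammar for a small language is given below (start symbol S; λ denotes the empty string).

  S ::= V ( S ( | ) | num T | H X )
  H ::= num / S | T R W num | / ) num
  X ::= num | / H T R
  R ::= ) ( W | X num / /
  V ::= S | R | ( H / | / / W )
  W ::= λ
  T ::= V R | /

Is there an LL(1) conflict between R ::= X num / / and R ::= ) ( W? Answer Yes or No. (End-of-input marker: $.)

FIRST(X num / /) = { /, num } and FIRST() ( W) = { ) }.
The FIRST sets are disjoint and neither alternative is nullable — no conflict.

No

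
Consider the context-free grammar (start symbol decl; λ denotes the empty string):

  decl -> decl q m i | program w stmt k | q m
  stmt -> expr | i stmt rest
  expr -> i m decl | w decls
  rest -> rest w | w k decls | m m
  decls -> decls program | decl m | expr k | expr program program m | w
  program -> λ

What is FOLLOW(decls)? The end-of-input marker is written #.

{ k, m, w }

In expr -> w decls: decls is at the end, add FOLLOW(expr) = { k, m, w }.
In rest -> w k decls: decls is at the end, add FOLLOW(rest) = { k, m, w }.
In decls -> decls program: add FIRST(program)\{λ} = {  }.
  Since program is nullable, also add FOLLOW(decls) = { k, m, w }.
Union: FOLLOW(decls) = { k, m, w }.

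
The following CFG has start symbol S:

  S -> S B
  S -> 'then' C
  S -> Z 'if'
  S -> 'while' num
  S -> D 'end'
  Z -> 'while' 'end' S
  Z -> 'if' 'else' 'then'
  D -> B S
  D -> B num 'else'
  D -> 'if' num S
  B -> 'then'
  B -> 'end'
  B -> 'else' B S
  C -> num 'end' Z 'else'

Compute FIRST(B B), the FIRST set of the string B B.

Add FIRST(B) = { 'else', 'end', 'then' }; B is not nullable, stop.

{ 'else', 'end', 'then' }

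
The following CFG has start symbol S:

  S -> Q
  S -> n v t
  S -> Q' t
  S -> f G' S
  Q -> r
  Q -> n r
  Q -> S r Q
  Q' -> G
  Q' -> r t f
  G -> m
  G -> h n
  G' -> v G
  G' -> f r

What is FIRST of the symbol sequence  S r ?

Add FIRST(S) = { f, h, m, n, r }; S is not nullable, stop.

{ f, h, m, n, r }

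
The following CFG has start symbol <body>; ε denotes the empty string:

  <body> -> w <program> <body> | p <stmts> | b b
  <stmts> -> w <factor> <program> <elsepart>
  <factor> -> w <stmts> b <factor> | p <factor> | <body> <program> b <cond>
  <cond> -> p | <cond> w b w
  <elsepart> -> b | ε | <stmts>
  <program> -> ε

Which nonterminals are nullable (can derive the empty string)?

Directly nullable (have an ε-production): <elsepart>, <program>.
No other nonterminal has a production whose RHS symbols are all nullable.

{ <elsepart>, <program> }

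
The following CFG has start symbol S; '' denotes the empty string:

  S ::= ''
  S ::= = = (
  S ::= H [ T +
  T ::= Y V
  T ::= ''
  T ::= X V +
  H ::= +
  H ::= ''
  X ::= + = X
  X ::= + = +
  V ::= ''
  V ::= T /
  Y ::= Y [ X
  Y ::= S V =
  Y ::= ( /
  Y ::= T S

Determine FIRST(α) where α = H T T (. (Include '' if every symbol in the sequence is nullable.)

Add FIRST(H)\{''} = { + }; H is nullable, continue.
Add FIRST(T)\{''} = { (, +, /, =, [ }; T is nullable, continue.
Add FIRST(T)\{''} = { (, +, /, =, [ }; T is nullable, continue.
( is a terminal; add {(} and stop.

{ (, +, /, =, [ }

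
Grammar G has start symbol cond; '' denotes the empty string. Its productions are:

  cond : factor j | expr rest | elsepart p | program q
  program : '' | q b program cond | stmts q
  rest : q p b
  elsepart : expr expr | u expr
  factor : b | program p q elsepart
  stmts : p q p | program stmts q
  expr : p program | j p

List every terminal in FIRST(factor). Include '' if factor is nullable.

factor : b contributes {b}.
From factor : program p q elsepart: program nullable, take FIRST(program) ∪ {p} = { p, q }.
Union: FIRST(factor) = { b, p, q }.

{ b, p, q }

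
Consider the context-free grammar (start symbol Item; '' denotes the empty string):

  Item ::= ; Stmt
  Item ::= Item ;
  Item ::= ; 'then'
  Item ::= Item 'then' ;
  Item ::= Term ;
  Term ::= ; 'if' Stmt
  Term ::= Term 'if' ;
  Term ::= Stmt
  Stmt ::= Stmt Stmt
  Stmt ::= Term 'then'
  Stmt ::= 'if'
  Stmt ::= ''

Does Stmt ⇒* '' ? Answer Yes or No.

Stmt has an ''-production, so Stmt ⇒ ''.

Yes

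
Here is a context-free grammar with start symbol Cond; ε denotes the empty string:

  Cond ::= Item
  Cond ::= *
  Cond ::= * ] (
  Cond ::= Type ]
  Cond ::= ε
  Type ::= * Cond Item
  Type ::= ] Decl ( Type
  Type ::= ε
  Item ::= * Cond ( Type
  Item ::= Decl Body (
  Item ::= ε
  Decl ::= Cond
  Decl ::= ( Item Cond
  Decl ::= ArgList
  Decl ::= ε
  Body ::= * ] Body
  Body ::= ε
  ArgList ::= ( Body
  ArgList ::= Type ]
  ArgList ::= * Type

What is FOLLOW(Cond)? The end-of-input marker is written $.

{ $, (, *, ] }

Cond is the start symbol, so $ ∈ FOLLOW(Cond).
In Type ::= * Cond Item: add FIRST(Item)\{ε} = { (, *, ] }.
  Since Item is nullable, also add FOLLOW(Type) = { $, (, *, ] }.
In Item ::= * Cond ( Type: add FIRST(( Type) = { ( }.
In Decl ::= Cond: Cond is at the end, add FOLLOW(Decl) = { (, * }.
In Decl ::= ( Item Cond: Cond is at the end, add FOLLOW(Decl) = { (, * }.
Union: FOLLOW(Cond) = { $, (, *, ] }.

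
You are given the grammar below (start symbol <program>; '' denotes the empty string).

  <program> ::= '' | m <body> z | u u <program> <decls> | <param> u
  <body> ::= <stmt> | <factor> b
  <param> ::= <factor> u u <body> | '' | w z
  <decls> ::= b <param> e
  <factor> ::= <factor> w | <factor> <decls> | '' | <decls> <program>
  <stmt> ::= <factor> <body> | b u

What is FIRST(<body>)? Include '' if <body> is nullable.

From <body> ::= <stmt>: add FIRST(<stmt>) = { b, w }.
From <body> ::= <factor> b: <factor> nullable, take FIRST(<factor>) ∪ {b} = { b, w }.
Union: FIRST(<body>) = { b, w }.

{ b, w }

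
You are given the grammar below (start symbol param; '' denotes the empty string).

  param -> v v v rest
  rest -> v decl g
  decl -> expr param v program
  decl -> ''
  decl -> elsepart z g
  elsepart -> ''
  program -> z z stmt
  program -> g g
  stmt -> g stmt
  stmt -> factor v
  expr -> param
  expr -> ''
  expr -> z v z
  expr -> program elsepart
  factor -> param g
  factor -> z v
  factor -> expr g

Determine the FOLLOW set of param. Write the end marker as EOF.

param is the start symbol, so EOF ∈ FOLLOW(param).
In decl -> expr param v program: add FIRST(v program) = { v }.
In expr -> param: param is at the end, add FOLLOW(expr) = { g, v }.
In factor -> param g: add FIRST(g) = { g }.
Union: FOLLOW(param) = { EOF, g, v }.

{ EOF, g, v }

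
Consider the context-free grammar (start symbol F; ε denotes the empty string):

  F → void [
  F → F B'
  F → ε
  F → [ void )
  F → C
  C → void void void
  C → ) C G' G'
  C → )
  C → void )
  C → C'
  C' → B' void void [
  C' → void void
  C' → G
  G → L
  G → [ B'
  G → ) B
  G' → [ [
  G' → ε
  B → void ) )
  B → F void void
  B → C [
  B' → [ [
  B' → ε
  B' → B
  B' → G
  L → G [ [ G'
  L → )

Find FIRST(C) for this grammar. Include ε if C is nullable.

C → void void void contributes {void}.
C → ) C G' G' contributes {)}.
C → ) contributes {)}.
C → void ) contributes {void}.
From C → C': add FIRST(C') = { ), [, void }.
Union: FIRST(C) = { ), [, void }.

{ ), [, void }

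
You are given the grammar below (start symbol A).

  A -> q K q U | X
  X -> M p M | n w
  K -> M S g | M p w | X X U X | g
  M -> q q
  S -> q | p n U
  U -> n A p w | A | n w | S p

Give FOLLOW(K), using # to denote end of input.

{ q }

In A -> q K q U: add FIRST(q U) = { q }.
Union: FOLLOW(K) = { q }.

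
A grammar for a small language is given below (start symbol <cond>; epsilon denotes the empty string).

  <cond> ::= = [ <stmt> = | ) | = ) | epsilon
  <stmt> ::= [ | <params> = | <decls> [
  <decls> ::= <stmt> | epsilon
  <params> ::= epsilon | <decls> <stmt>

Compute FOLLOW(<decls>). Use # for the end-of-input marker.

{ =, [ }

In <stmt> ::= <decls> [: add FIRST([) = { [ }.
In <params> ::= <decls> <stmt>: add FIRST(<stmt>) = { =, [ }.
Union: FOLLOW(<decls>) = { =, [ }.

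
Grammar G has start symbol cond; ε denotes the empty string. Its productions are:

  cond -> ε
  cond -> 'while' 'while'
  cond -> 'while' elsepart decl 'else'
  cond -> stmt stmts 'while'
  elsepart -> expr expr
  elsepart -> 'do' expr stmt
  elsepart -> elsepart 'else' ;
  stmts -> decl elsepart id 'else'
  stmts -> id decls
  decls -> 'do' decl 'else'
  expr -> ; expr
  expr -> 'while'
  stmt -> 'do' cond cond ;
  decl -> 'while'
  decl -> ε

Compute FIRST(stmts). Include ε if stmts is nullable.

From stmts -> decl elsepart id 'else': decl nullable, take FIRST(decl) ∪ FIRST(elsepart) = { 'do', 'while', ; }.
stmts -> id decls contributes {id}.
Union: FIRST(stmts) = { 'do', 'while', ;, id }.

{ 'do', 'while', ;, id }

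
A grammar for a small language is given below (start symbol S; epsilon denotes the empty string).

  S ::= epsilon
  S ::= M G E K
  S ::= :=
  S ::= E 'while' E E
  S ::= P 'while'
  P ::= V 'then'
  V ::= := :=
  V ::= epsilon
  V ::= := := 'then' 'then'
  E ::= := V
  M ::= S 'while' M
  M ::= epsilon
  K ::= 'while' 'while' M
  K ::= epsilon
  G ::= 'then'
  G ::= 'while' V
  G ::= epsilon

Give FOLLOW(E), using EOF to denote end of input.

{ EOF, 'while', := }

In S ::= M G E K: add FIRST(K)\{epsilon} = { 'while' }.
  Since K is nullable, also add FOLLOW(S) = { EOF, 'while' }.
In S ::= E 'while' E E: add FIRST('while' E E) = { 'while' }.
In S ::= E 'while' E E: add FIRST(E) = { := }.
In S ::= E 'while' E E: E is at the end, add FOLLOW(S) = { EOF, 'while' }.
Union: FOLLOW(E) = { EOF, 'while', := }.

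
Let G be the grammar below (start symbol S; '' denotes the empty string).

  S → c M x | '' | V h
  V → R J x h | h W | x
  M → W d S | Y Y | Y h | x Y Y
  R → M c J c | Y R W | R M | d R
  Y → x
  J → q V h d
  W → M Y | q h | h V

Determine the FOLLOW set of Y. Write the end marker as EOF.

In M → Y Y: add FIRST(Y) = { x }.
In M → Y Y: Y is at the end, add FOLLOW(M) = { c, h, q, x }.
In M → Y h: add FIRST(h) = { h }.
In M → x Y Y: add FIRST(Y) = { x }.
In M → x Y Y: Y is at the end, add FOLLOW(M) = { c, h, q, x }.
In R → Y R W: add FIRST(R W) = { d, h, q, x }.
In W → M Y: Y is at the end, add FOLLOW(W) = { d, h, q, x }.
Union: FOLLOW(Y) = { c, d, h, q, x }.

{ c, d, h, q, x }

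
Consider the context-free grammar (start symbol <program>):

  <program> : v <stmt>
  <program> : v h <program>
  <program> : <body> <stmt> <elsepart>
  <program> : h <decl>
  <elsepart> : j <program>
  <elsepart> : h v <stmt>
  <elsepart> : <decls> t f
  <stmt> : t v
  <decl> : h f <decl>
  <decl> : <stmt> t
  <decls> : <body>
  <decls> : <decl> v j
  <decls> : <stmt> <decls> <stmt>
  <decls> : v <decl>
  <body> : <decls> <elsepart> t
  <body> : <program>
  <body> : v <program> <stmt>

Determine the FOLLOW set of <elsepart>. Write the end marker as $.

{ $, h, j, t, v }

In <program> : <body> <stmt> <elsepart>: <elsepart> is at the end, add FOLLOW(<program>) = { $, h, j, t, v }.
In <body> : <decls> <elsepart> t: add FIRST(t) = { t }.
Union: FOLLOW(<elsepart>) = { $, h, j, t, v }.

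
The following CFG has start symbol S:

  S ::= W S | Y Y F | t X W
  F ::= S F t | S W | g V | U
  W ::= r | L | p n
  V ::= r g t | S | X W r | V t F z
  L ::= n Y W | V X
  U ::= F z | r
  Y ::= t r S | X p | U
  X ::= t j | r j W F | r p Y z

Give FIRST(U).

From U ::= F z: add FIRST(F) = { g, n, p, r, t }.
U ::= r contributes {r}.
Union: FIRST(U) = { g, n, p, r, t }.

{ g, n, p, r, t }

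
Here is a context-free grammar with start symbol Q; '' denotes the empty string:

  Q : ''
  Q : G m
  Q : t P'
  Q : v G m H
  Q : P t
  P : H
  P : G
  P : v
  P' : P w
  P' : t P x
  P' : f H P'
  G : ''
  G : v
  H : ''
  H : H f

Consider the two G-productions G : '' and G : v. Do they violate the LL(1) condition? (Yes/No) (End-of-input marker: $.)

No

FIRST('') = { '' } and FIRST(v) = { v }.
The first is nullable but FOLLOW(G) = { m, t, w, x } is disjoint from FIRST of the second.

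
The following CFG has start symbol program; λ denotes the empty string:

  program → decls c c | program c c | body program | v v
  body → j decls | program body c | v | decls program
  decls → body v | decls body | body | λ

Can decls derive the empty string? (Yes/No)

decls has an λ-production, so decls ⇒ λ.

Yes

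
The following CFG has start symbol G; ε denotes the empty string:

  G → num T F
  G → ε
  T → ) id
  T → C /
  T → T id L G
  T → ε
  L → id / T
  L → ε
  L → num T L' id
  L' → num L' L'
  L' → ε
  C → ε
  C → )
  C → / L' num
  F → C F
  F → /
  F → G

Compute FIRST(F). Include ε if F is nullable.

From F → C F: C, F nullable, take FIRST(C) ∪ FIRST(F) = { ), /, num }; also ε since the whole RHS is nullable.
F → / contributes {/}.
From F → G: add FIRST(G) = { num, ε } (including ε since G is nullable).
Union: FIRST(F) = { ), /, num, ε }.

{ ), /, num, ε }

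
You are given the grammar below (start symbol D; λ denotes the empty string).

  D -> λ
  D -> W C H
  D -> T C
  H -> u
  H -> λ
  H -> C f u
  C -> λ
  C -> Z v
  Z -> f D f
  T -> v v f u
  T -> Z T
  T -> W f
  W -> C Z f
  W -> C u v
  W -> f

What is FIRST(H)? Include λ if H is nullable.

{ f, u, λ }

H -> u contributes {u}.
H -> λ contributes λ.
From H -> C f u: C nullable, take FIRST(C) ∪ {f} = { f }.
Union: FIRST(H) = { f, u, λ }.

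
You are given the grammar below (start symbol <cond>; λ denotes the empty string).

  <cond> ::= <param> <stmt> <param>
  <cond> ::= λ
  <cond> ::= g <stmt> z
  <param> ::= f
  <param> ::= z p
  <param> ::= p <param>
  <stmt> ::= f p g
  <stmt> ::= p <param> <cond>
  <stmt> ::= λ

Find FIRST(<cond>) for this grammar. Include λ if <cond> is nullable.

From <cond> ::= <param> <stmt> <param>: add FIRST(<param>) = { f, p, z }.
<cond> ::= λ contributes λ.
<cond> ::= g <stmt> z contributes {g}.
Union: FIRST(<cond>) = { f, g, p, z, λ }.

{ f, g, p, z, λ }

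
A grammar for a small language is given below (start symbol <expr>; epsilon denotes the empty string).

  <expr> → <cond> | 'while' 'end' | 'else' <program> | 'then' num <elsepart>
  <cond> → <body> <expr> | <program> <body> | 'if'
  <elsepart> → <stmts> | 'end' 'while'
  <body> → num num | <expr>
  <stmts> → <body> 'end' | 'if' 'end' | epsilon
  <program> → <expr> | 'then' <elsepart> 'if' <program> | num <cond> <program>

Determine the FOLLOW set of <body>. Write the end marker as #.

{ #, 'else', 'end', 'if', 'then', 'while', num }

In <cond> → <body> <expr>: add FIRST(<expr>) = { 'else', 'if', 'then', 'while', num }.
In <cond> → <program> <body>: <body> is at the end, add FOLLOW(<cond>) = { #, 'else', 'end', 'if', 'then', 'while', num }.
In <stmts> → <body> 'end': add FIRST('end') = { 'end' }.
Union: FOLLOW(<body>) = { #, 'else', 'end', 'if', 'then', 'while', num }.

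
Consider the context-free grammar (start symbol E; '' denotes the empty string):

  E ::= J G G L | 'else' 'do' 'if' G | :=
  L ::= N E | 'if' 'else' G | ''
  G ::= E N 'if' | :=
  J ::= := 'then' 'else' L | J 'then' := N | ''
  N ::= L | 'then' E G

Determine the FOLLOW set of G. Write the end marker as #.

In E ::= J G G L: add FIRST(G L) = { 'else', 'then', := }.
In E ::= J G G L: add FIRST(L)\{''} = { 'else', 'if', 'then', := }.
  Since L is nullable, also add FOLLOW(E) = { #, 'else', 'if', 'then', := }.
In E ::= 'else' 'do' 'if' G: G is at the end, add FOLLOW(E) = { #, 'else', 'if', 'then', := }.
In L ::= 'if' 'else' G: G is at the end, add FOLLOW(L) = { #, 'else', 'if', 'then', := }.
In N ::= 'then' E G: G is at the end, add FOLLOW(N) = { 'else', 'if', 'then', := }.
Union: FOLLOW(G) = { #, 'else', 'if', 'then', := }.

{ #, 'else', 'if', 'then', := }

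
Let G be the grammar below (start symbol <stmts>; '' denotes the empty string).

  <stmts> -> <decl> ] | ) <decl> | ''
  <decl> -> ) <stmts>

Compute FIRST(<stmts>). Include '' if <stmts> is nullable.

{ ), '' }

From <stmts> -> <decl> ]: add FIRST(<decl>) = { ) }.
<stmts> -> ) <decl> contributes {)}.
<stmts> -> '' contributes ''.
Union: FIRST(<stmts>) = { ), '' }.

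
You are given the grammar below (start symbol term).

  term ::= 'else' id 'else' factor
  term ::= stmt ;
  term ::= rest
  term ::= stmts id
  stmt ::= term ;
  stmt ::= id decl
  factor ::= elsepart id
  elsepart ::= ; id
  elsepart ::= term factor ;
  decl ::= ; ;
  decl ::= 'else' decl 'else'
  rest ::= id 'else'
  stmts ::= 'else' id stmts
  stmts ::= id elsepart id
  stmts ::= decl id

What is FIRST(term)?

{ 'else', ;, id }

term ::= 'else' id 'else' factor contributes {'else'}.
From term ::= stmt ;: add FIRST(stmt) = { 'else', ;, id }.
From term ::= rest: add FIRST(rest) = { id }.
From term ::= stmts id: add FIRST(stmts) = { 'else', ;, id }.
Union: FIRST(term) = { 'else', ;, id }.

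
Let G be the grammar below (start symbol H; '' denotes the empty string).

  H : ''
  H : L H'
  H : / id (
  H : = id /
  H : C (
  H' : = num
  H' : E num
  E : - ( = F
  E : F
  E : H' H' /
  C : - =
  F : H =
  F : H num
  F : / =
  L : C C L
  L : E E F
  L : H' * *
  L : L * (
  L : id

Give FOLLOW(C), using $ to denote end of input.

In H : C (: add FIRST(() = { ( }.
In L : C C L: add FIRST(C L) = { - }.
In L : C C L: add FIRST(L) = { -, /, =, id, num }.
Union: FOLLOW(C) = { (, -, /, =, id, num }.

{ (, -, /, =, id, num }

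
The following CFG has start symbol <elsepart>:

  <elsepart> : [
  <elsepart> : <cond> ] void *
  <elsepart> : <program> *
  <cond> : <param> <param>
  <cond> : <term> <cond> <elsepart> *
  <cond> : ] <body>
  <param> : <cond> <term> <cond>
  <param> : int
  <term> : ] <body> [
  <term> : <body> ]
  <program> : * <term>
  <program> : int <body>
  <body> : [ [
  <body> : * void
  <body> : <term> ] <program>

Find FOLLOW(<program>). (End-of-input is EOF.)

{ *, [, ], int }

In <elsepart> : <program> *: add FIRST(*) = { * }.
In <body> : <term> ] <program>: <program> is at the end, add FOLLOW(<body>) = { *, [, ], int }.
Union: FOLLOW(<program>) = { *, [, ], int }.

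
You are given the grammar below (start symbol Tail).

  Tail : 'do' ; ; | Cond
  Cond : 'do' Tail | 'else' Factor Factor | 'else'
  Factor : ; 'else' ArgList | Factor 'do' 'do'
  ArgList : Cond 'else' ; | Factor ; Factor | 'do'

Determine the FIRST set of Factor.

{ ; }

Factor : ; 'else' ArgList contributes {;}.
From Factor : Factor 'do' 'do': add FIRST(Factor) = { ; }.
Union: FIRST(Factor) = { ; }.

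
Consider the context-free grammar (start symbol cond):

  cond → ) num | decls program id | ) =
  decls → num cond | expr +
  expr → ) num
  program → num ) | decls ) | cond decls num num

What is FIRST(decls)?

{ ), num }

decls → num cond contributes {num}.
From decls → expr +: add FIRST(expr) = { ) }.
Union: FIRST(decls) = { ), num }.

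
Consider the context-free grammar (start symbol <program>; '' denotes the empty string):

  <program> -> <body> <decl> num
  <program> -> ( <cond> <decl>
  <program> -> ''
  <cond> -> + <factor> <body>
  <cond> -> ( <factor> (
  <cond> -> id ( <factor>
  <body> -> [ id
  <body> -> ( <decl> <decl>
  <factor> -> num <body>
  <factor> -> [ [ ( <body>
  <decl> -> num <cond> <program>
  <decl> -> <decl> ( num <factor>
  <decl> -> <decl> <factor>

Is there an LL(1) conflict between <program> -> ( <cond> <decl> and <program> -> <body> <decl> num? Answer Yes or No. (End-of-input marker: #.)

FIRST(( <cond> <decl>) = { ( } and FIRST(<body> <decl> num) = { (, [ }.
Both contain (, so the two alternatives are not disjoint — LL(1) conflict.

Yes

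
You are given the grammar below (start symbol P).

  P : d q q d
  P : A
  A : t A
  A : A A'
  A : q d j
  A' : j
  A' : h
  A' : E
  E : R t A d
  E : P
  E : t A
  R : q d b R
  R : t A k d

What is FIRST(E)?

From E : R t A d: add FIRST(R) = { q, t }.
From E : P: add FIRST(P) = { d, q, t }.
E : t A contributes {t}.
Union: FIRST(E) = { d, q, t }.

{ d, q, t }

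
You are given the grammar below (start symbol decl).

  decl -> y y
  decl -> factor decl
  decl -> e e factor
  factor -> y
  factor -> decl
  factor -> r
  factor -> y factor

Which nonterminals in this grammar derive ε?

{ } (none)

No nonterminal has an empty production or an RHS whose symbols are all nullable.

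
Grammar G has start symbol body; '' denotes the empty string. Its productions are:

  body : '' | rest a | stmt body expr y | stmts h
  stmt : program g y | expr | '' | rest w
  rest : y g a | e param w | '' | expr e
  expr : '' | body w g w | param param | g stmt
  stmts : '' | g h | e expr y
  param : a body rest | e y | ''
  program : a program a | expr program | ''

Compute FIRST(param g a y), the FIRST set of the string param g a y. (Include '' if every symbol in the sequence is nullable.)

Add FIRST(param)\{''} = { a, e }; param is nullable, continue.
g is a terminal; add {g} and stop.

{ a, e, g }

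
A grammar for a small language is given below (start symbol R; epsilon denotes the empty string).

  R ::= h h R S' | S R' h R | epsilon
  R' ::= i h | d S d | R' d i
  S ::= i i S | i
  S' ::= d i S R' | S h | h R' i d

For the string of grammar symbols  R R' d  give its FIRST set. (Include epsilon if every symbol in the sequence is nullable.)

{ d, h, i }

Add FIRST(R)\{epsilon} = { h, i }; R is nullable, continue.
Add FIRST(R') = { d, i }; R' is not nullable, stop.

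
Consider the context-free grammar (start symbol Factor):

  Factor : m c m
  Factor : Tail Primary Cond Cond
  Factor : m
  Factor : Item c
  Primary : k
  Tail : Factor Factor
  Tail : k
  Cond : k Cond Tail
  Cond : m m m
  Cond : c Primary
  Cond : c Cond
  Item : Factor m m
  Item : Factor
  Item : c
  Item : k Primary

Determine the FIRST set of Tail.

{ c, k, m }

From Tail : Factor Factor: add FIRST(Factor) = { c, k, m }.
Tail : k contributes {k}.
Union: FIRST(Tail) = { c, k, m }.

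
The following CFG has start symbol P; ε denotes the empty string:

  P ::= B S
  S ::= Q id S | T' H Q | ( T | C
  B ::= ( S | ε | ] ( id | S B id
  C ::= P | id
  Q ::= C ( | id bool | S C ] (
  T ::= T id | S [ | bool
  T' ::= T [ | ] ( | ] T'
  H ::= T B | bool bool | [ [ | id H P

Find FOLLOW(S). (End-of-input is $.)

{ $, (, [, ], bool, id }

In P ::= B S: S is at the end, add FOLLOW(P) = { $, (, [, ], bool, id }.
In S ::= Q id S: S is at the end, add FOLLOW(S) = { $, (, [, ], bool, id }.
In B ::= ( S: S is at the end, add FOLLOW(B) = { (, ], bool, id }.
In B ::= S B id: add FIRST(B id) = { (, ], bool, id }.
In Q ::= S C ] (: add FIRST(C ] () = { (, ], bool, id }.
In T ::= S [: add FIRST([) = { [ }.
Union: FOLLOW(S) = { $, (, [, ], bool, id }.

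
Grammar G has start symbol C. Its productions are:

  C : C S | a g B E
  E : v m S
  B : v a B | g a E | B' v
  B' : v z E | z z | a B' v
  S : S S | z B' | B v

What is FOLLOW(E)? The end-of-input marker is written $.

In C : a g B E: E is at the end, add FOLLOW(C) = { $, a, g, v, z }.
In B : g a E: E is at the end, add FOLLOW(B) = { v }.
In B' : v z E: E is at the end, add FOLLOW(B') = { $, a, g, v, z }.
Union: FOLLOW(E) = { $, a, g, v, z }.

{ $, a, g, v, z }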